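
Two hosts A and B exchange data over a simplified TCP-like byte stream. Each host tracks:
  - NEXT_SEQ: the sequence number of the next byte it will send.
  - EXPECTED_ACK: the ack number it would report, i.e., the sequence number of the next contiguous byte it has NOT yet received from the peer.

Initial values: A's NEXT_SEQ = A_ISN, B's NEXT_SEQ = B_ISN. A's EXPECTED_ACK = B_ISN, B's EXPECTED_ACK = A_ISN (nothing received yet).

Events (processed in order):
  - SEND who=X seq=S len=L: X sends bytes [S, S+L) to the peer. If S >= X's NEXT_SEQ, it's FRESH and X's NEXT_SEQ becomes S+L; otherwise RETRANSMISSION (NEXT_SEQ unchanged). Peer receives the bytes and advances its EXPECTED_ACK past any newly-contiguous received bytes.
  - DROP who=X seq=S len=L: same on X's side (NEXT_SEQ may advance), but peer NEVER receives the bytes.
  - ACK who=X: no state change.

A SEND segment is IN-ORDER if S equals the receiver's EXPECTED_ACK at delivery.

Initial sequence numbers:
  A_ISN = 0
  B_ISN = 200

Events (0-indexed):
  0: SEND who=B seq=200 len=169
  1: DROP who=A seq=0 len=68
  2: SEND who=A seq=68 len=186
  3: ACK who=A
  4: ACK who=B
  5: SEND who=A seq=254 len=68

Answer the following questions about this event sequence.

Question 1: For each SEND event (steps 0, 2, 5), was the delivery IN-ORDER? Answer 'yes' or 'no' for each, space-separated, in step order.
Step 0: SEND seq=200 -> in-order
Step 2: SEND seq=68 -> out-of-order
Step 5: SEND seq=254 -> out-of-order

Answer: yes no no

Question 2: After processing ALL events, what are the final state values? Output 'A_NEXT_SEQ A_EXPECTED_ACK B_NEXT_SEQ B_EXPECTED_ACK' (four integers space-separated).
After event 0: A_seq=0 A_ack=369 B_seq=369 B_ack=0
After event 1: A_seq=68 A_ack=369 B_seq=369 B_ack=0
After event 2: A_seq=254 A_ack=369 B_seq=369 B_ack=0
After event 3: A_seq=254 A_ack=369 B_seq=369 B_ack=0
After event 4: A_seq=254 A_ack=369 B_seq=369 B_ack=0
After event 5: A_seq=322 A_ack=369 B_seq=369 B_ack=0

Answer: 322 369 369 0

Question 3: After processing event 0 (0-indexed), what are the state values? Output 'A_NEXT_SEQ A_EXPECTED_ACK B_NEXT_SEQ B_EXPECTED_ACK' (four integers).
After event 0: A_seq=0 A_ack=369 B_seq=369 B_ack=0

0 369 369 0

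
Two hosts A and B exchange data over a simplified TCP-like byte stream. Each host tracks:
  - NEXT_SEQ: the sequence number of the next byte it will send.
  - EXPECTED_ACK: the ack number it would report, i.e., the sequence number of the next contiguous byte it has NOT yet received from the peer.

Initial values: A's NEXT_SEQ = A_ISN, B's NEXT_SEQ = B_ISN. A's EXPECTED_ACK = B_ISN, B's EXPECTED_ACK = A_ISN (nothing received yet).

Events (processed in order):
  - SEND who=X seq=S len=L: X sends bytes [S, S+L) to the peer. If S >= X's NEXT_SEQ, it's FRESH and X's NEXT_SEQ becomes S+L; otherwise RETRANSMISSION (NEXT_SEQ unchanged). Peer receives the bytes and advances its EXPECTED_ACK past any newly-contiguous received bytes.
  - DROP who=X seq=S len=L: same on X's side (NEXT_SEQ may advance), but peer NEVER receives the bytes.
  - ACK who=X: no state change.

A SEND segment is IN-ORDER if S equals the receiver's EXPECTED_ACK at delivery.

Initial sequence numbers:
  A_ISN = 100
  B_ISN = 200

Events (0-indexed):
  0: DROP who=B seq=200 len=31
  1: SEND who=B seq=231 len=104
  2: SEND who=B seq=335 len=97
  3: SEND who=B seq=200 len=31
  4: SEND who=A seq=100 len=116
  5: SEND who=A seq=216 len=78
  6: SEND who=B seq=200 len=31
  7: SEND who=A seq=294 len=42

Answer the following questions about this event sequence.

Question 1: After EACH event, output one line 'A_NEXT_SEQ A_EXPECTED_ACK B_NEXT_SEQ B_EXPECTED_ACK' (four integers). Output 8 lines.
100 200 231 100
100 200 335 100
100 200 432 100
100 432 432 100
216 432 432 216
294 432 432 294
294 432 432 294
336 432 432 336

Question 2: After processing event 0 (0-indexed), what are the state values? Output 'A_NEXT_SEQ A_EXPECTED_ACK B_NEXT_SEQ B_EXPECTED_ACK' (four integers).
After event 0: A_seq=100 A_ack=200 B_seq=231 B_ack=100

100 200 231 100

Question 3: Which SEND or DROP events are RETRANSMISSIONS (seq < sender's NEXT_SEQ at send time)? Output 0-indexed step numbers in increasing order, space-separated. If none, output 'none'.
Answer: 3 6

Derivation:
Step 0: DROP seq=200 -> fresh
Step 1: SEND seq=231 -> fresh
Step 2: SEND seq=335 -> fresh
Step 3: SEND seq=200 -> retransmit
Step 4: SEND seq=100 -> fresh
Step 5: SEND seq=216 -> fresh
Step 6: SEND seq=200 -> retransmit
Step 7: SEND seq=294 -> fresh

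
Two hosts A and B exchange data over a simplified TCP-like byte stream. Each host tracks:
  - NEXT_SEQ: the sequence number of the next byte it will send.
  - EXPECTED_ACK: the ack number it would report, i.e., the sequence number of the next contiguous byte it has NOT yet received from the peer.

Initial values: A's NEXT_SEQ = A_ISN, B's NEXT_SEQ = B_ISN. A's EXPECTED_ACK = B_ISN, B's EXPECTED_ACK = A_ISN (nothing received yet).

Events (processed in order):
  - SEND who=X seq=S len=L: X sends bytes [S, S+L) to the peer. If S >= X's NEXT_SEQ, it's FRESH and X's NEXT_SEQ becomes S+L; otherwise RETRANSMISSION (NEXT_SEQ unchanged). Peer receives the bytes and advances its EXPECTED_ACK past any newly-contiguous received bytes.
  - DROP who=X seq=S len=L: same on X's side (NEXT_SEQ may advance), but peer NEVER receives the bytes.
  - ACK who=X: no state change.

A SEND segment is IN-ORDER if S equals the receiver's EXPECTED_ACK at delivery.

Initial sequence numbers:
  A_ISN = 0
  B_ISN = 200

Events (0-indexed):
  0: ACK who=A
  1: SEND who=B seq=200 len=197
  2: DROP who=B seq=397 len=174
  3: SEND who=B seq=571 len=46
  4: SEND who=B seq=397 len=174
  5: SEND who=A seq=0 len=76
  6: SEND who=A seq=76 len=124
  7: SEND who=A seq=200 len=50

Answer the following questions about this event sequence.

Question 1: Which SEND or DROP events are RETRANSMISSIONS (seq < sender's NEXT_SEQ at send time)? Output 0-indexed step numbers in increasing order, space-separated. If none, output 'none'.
Step 1: SEND seq=200 -> fresh
Step 2: DROP seq=397 -> fresh
Step 3: SEND seq=571 -> fresh
Step 4: SEND seq=397 -> retransmit
Step 5: SEND seq=0 -> fresh
Step 6: SEND seq=76 -> fresh
Step 7: SEND seq=200 -> fresh

Answer: 4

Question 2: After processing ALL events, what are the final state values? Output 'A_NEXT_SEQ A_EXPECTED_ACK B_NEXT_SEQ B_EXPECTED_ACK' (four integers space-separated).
After event 0: A_seq=0 A_ack=200 B_seq=200 B_ack=0
After event 1: A_seq=0 A_ack=397 B_seq=397 B_ack=0
After event 2: A_seq=0 A_ack=397 B_seq=571 B_ack=0
After event 3: A_seq=0 A_ack=397 B_seq=617 B_ack=0
After event 4: A_seq=0 A_ack=617 B_seq=617 B_ack=0
After event 5: A_seq=76 A_ack=617 B_seq=617 B_ack=76
After event 6: A_seq=200 A_ack=617 B_seq=617 B_ack=200
After event 7: A_seq=250 A_ack=617 B_seq=617 B_ack=250

Answer: 250 617 617 250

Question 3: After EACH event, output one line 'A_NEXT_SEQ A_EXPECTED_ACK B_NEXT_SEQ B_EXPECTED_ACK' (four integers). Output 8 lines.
0 200 200 0
0 397 397 0
0 397 571 0
0 397 617 0
0 617 617 0
76 617 617 76
200 617 617 200
250 617 617 250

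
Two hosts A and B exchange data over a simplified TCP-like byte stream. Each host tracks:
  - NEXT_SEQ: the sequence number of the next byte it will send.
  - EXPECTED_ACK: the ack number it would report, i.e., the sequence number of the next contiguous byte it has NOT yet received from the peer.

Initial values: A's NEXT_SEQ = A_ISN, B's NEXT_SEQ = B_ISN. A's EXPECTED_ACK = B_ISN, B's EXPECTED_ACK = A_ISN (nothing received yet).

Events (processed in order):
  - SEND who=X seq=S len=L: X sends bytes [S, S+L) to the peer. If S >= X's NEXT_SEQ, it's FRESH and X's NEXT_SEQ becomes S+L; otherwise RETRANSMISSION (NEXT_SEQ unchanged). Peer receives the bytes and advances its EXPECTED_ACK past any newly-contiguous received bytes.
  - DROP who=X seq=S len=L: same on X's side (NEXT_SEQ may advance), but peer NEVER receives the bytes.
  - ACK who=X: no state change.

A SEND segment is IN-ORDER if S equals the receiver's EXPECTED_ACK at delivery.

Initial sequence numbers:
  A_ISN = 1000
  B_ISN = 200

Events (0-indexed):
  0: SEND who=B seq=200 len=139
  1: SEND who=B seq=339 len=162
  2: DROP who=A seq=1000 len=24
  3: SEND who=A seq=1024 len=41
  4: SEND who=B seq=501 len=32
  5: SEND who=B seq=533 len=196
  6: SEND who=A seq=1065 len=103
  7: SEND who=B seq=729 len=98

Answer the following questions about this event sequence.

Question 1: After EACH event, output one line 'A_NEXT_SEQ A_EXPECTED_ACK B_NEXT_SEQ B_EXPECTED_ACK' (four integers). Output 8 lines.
1000 339 339 1000
1000 501 501 1000
1024 501 501 1000
1065 501 501 1000
1065 533 533 1000
1065 729 729 1000
1168 729 729 1000
1168 827 827 1000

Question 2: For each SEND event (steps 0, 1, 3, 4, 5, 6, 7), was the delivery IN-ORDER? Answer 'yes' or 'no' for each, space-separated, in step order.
Step 0: SEND seq=200 -> in-order
Step 1: SEND seq=339 -> in-order
Step 3: SEND seq=1024 -> out-of-order
Step 4: SEND seq=501 -> in-order
Step 5: SEND seq=533 -> in-order
Step 6: SEND seq=1065 -> out-of-order
Step 7: SEND seq=729 -> in-order

Answer: yes yes no yes yes no yes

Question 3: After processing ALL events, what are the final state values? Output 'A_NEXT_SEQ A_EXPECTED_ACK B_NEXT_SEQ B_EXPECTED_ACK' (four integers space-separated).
Answer: 1168 827 827 1000

Derivation:
After event 0: A_seq=1000 A_ack=339 B_seq=339 B_ack=1000
After event 1: A_seq=1000 A_ack=501 B_seq=501 B_ack=1000
After event 2: A_seq=1024 A_ack=501 B_seq=501 B_ack=1000
After event 3: A_seq=1065 A_ack=501 B_seq=501 B_ack=1000
After event 4: A_seq=1065 A_ack=533 B_seq=533 B_ack=1000
After event 5: A_seq=1065 A_ack=729 B_seq=729 B_ack=1000
After event 6: A_seq=1168 A_ack=729 B_seq=729 B_ack=1000
After event 7: A_seq=1168 A_ack=827 B_seq=827 B_ack=1000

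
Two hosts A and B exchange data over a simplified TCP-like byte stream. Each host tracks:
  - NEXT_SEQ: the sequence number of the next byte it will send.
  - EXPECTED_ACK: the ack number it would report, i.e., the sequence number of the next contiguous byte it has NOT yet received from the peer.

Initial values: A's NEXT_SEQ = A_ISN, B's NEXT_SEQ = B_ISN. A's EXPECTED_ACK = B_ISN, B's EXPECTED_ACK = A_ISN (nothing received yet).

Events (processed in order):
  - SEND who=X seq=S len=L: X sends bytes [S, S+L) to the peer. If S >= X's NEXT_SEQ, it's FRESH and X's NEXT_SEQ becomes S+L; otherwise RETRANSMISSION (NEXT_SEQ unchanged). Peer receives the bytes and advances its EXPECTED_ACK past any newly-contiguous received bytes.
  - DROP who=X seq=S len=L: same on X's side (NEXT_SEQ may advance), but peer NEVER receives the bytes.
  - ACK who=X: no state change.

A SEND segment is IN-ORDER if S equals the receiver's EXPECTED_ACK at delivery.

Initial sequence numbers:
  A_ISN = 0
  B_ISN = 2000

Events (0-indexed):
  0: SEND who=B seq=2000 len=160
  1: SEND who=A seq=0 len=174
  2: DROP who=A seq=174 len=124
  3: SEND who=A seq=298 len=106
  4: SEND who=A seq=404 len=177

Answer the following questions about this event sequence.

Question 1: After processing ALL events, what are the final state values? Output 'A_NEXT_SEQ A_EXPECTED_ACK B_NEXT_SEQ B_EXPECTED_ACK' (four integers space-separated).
Answer: 581 2160 2160 174

Derivation:
After event 0: A_seq=0 A_ack=2160 B_seq=2160 B_ack=0
After event 1: A_seq=174 A_ack=2160 B_seq=2160 B_ack=174
After event 2: A_seq=298 A_ack=2160 B_seq=2160 B_ack=174
After event 3: A_seq=404 A_ack=2160 B_seq=2160 B_ack=174
After event 4: A_seq=581 A_ack=2160 B_seq=2160 B_ack=174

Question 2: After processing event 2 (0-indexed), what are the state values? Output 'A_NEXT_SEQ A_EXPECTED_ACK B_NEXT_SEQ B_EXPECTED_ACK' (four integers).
After event 0: A_seq=0 A_ack=2160 B_seq=2160 B_ack=0
After event 1: A_seq=174 A_ack=2160 B_seq=2160 B_ack=174
After event 2: A_seq=298 A_ack=2160 B_seq=2160 B_ack=174

298 2160 2160 174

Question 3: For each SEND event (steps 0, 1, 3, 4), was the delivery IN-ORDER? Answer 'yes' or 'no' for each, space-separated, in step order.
Answer: yes yes no no

Derivation:
Step 0: SEND seq=2000 -> in-order
Step 1: SEND seq=0 -> in-order
Step 3: SEND seq=298 -> out-of-order
Step 4: SEND seq=404 -> out-of-order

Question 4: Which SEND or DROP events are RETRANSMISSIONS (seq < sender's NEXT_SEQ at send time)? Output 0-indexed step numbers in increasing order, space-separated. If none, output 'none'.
Answer: none

Derivation:
Step 0: SEND seq=2000 -> fresh
Step 1: SEND seq=0 -> fresh
Step 2: DROP seq=174 -> fresh
Step 3: SEND seq=298 -> fresh
Step 4: SEND seq=404 -> fresh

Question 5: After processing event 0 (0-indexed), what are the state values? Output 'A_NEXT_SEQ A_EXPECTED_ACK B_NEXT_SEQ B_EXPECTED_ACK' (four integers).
After event 0: A_seq=0 A_ack=2160 B_seq=2160 B_ack=0

0 2160 2160 0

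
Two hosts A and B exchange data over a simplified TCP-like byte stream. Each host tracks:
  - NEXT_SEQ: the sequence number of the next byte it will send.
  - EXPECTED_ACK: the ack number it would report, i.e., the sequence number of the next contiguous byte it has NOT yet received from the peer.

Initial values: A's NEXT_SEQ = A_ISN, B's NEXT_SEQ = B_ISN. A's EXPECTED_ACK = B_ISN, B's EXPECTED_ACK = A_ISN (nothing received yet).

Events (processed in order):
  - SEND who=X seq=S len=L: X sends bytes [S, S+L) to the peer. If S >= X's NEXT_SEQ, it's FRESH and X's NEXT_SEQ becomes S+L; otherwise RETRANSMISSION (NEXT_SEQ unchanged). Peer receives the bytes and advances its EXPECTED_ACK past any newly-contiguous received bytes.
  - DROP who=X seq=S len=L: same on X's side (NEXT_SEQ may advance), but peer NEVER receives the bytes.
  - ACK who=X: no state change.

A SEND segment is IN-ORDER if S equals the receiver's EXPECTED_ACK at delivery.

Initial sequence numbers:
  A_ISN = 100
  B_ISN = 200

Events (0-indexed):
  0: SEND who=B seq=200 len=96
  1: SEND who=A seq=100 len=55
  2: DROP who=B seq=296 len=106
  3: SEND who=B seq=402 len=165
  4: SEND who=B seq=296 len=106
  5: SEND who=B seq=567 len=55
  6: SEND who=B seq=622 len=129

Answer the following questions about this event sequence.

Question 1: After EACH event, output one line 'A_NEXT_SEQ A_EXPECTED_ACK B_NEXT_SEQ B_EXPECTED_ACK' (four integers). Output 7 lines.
100 296 296 100
155 296 296 155
155 296 402 155
155 296 567 155
155 567 567 155
155 622 622 155
155 751 751 155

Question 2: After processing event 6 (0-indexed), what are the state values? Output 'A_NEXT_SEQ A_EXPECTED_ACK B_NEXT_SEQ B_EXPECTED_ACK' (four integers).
After event 0: A_seq=100 A_ack=296 B_seq=296 B_ack=100
After event 1: A_seq=155 A_ack=296 B_seq=296 B_ack=155
After event 2: A_seq=155 A_ack=296 B_seq=402 B_ack=155
After event 3: A_seq=155 A_ack=296 B_seq=567 B_ack=155
After event 4: A_seq=155 A_ack=567 B_seq=567 B_ack=155
After event 5: A_seq=155 A_ack=622 B_seq=622 B_ack=155
After event 6: A_seq=155 A_ack=751 B_seq=751 B_ack=155

155 751 751 155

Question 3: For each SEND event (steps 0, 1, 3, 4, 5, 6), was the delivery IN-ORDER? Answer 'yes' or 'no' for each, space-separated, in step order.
Step 0: SEND seq=200 -> in-order
Step 1: SEND seq=100 -> in-order
Step 3: SEND seq=402 -> out-of-order
Step 4: SEND seq=296 -> in-order
Step 5: SEND seq=567 -> in-order
Step 6: SEND seq=622 -> in-order

Answer: yes yes no yes yes yes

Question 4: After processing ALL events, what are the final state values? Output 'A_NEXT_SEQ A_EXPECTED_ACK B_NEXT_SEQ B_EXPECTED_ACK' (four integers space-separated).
Answer: 155 751 751 155

Derivation:
After event 0: A_seq=100 A_ack=296 B_seq=296 B_ack=100
After event 1: A_seq=155 A_ack=296 B_seq=296 B_ack=155
After event 2: A_seq=155 A_ack=296 B_seq=402 B_ack=155
After event 3: A_seq=155 A_ack=296 B_seq=567 B_ack=155
After event 4: A_seq=155 A_ack=567 B_seq=567 B_ack=155
After event 5: A_seq=155 A_ack=622 B_seq=622 B_ack=155
After event 6: A_seq=155 A_ack=751 B_seq=751 B_ack=155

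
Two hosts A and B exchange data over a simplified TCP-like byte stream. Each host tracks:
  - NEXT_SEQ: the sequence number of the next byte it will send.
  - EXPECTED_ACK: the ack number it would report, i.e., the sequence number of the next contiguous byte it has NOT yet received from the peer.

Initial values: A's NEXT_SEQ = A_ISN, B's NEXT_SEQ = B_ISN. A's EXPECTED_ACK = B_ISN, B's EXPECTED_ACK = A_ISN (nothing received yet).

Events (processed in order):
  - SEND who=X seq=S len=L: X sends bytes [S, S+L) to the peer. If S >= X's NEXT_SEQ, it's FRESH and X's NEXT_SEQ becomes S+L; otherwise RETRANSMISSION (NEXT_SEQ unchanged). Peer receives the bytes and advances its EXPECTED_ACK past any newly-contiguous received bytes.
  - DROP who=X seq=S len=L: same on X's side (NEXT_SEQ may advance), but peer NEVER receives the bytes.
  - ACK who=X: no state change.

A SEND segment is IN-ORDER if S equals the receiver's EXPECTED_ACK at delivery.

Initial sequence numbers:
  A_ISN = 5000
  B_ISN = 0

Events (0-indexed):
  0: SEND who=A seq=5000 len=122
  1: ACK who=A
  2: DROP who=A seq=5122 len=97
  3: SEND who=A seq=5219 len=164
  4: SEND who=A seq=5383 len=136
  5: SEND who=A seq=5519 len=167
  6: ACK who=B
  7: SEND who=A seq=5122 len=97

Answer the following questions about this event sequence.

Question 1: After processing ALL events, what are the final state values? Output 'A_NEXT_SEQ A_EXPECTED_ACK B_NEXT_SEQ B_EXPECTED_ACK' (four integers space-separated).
After event 0: A_seq=5122 A_ack=0 B_seq=0 B_ack=5122
After event 1: A_seq=5122 A_ack=0 B_seq=0 B_ack=5122
After event 2: A_seq=5219 A_ack=0 B_seq=0 B_ack=5122
After event 3: A_seq=5383 A_ack=0 B_seq=0 B_ack=5122
After event 4: A_seq=5519 A_ack=0 B_seq=0 B_ack=5122
After event 5: A_seq=5686 A_ack=0 B_seq=0 B_ack=5122
After event 6: A_seq=5686 A_ack=0 B_seq=0 B_ack=5122
After event 7: A_seq=5686 A_ack=0 B_seq=0 B_ack=5686

Answer: 5686 0 0 5686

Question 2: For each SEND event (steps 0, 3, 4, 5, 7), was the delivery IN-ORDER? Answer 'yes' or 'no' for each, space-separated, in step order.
Step 0: SEND seq=5000 -> in-order
Step 3: SEND seq=5219 -> out-of-order
Step 4: SEND seq=5383 -> out-of-order
Step 5: SEND seq=5519 -> out-of-order
Step 7: SEND seq=5122 -> in-order

Answer: yes no no no yes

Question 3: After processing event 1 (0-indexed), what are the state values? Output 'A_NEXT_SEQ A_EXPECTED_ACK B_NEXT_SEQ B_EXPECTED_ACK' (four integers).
After event 0: A_seq=5122 A_ack=0 B_seq=0 B_ack=5122
After event 1: A_seq=5122 A_ack=0 B_seq=0 B_ack=5122

5122 0 0 5122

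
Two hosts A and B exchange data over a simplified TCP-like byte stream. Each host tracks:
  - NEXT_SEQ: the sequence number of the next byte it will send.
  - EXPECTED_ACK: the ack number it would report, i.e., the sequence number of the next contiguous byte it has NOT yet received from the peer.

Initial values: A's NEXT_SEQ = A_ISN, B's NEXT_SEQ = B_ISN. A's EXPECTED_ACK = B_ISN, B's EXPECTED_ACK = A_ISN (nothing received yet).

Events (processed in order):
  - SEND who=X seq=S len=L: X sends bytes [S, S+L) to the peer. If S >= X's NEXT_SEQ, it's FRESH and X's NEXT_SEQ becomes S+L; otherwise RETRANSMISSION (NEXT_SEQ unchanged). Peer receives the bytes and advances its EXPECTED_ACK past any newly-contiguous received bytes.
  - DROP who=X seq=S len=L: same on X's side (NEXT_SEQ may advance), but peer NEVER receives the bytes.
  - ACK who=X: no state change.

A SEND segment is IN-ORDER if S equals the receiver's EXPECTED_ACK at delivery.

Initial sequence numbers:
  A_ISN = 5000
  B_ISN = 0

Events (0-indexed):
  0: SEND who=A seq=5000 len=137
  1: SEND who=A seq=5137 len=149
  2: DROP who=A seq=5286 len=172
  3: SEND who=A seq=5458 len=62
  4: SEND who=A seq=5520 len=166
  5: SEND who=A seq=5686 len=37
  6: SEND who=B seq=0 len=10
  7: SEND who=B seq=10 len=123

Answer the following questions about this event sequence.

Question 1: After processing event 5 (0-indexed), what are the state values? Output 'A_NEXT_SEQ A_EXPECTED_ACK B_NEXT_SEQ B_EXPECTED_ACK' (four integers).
After event 0: A_seq=5137 A_ack=0 B_seq=0 B_ack=5137
After event 1: A_seq=5286 A_ack=0 B_seq=0 B_ack=5286
After event 2: A_seq=5458 A_ack=0 B_seq=0 B_ack=5286
After event 3: A_seq=5520 A_ack=0 B_seq=0 B_ack=5286
After event 4: A_seq=5686 A_ack=0 B_seq=0 B_ack=5286
After event 5: A_seq=5723 A_ack=0 B_seq=0 B_ack=5286

5723 0 0 5286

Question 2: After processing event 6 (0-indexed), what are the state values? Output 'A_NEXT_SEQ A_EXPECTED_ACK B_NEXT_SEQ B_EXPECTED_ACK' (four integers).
After event 0: A_seq=5137 A_ack=0 B_seq=0 B_ack=5137
After event 1: A_seq=5286 A_ack=0 B_seq=0 B_ack=5286
After event 2: A_seq=5458 A_ack=0 B_seq=0 B_ack=5286
After event 3: A_seq=5520 A_ack=0 B_seq=0 B_ack=5286
After event 4: A_seq=5686 A_ack=0 B_seq=0 B_ack=5286
After event 5: A_seq=5723 A_ack=0 B_seq=0 B_ack=5286
After event 6: A_seq=5723 A_ack=10 B_seq=10 B_ack=5286

5723 10 10 5286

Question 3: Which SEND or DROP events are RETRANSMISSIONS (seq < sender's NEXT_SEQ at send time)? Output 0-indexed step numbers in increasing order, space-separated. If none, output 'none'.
Answer: none

Derivation:
Step 0: SEND seq=5000 -> fresh
Step 1: SEND seq=5137 -> fresh
Step 2: DROP seq=5286 -> fresh
Step 3: SEND seq=5458 -> fresh
Step 4: SEND seq=5520 -> fresh
Step 5: SEND seq=5686 -> fresh
Step 6: SEND seq=0 -> fresh
Step 7: SEND seq=10 -> fresh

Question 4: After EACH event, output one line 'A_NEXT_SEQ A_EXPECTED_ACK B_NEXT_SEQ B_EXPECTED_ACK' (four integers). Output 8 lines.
5137 0 0 5137
5286 0 0 5286
5458 0 0 5286
5520 0 0 5286
5686 0 0 5286
5723 0 0 5286
5723 10 10 5286
5723 133 133 5286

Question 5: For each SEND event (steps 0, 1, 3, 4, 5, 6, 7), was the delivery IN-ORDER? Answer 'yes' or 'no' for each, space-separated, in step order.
Step 0: SEND seq=5000 -> in-order
Step 1: SEND seq=5137 -> in-order
Step 3: SEND seq=5458 -> out-of-order
Step 4: SEND seq=5520 -> out-of-order
Step 5: SEND seq=5686 -> out-of-order
Step 6: SEND seq=0 -> in-order
Step 7: SEND seq=10 -> in-order

Answer: yes yes no no no yes yes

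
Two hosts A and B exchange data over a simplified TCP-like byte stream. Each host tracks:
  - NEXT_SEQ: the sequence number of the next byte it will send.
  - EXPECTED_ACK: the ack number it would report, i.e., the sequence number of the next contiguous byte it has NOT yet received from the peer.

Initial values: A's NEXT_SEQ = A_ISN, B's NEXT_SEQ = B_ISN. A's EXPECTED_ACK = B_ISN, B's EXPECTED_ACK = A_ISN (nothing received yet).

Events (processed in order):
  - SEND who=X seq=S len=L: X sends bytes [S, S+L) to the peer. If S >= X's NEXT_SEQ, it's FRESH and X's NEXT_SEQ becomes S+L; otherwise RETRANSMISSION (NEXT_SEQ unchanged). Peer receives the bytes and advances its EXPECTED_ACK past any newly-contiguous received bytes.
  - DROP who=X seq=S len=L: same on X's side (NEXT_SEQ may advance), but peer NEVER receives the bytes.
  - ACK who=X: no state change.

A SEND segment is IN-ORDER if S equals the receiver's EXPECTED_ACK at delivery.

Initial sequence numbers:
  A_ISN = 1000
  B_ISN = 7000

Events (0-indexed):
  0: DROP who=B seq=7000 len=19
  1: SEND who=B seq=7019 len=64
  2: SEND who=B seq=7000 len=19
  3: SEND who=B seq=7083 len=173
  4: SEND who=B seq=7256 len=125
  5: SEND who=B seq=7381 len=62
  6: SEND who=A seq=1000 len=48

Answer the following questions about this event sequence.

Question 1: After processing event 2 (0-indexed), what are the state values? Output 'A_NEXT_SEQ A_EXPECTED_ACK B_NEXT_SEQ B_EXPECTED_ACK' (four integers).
After event 0: A_seq=1000 A_ack=7000 B_seq=7019 B_ack=1000
After event 1: A_seq=1000 A_ack=7000 B_seq=7083 B_ack=1000
After event 2: A_seq=1000 A_ack=7083 B_seq=7083 B_ack=1000

1000 7083 7083 1000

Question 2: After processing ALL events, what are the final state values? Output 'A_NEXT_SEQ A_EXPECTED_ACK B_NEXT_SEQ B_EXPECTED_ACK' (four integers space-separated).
Answer: 1048 7443 7443 1048

Derivation:
After event 0: A_seq=1000 A_ack=7000 B_seq=7019 B_ack=1000
After event 1: A_seq=1000 A_ack=7000 B_seq=7083 B_ack=1000
After event 2: A_seq=1000 A_ack=7083 B_seq=7083 B_ack=1000
After event 3: A_seq=1000 A_ack=7256 B_seq=7256 B_ack=1000
After event 4: A_seq=1000 A_ack=7381 B_seq=7381 B_ack=1000
After event 5: A_seq=1000 A_ack=7443 B_seq=7443 B_ack=1000
After event 6: A_seq=1048 A_ack=7443 B_seq=7443 B_ack=1048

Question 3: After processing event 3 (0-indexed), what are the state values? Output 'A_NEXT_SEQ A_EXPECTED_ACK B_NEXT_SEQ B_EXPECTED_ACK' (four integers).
After event 0: A_seq=1000 A_ack=7000 B_seq=7019 B_ack=1000
After event 1: A_seq=1000 A_ack=7000 B_seq=7083 B_ack=1000
After event 2: A_seq=1000 A_ack=7083 B_seq=7083 B_ack=1000
After event 3: A_seq=1000 A_ack=7256 B_seq=7256 B_ack=1000

1000 7256 7256 1000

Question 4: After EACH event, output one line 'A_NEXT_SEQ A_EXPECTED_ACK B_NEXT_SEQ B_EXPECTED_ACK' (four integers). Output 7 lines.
1000 7000 7019 1000
1000 7000 7083 1000
1000 7083 7083 1000
1000 7256 7256 1000
1000 7381 7381 1000
1000 7443 7443 1000
1048 7443 7443 1048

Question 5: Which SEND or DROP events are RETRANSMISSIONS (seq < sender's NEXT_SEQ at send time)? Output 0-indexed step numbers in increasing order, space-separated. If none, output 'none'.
Answer: 2

Derivation:
Step 0: DROP seq=7000 -> fresh
Step 1: SEND seq=7019 -> fresh
Step 2: SEND seq=7000 -> retransmit
Step 3: SEND seq=7083 -> fresh
Step 4: SEND seq=7256 -> fresh
Step 5: SEND seq=7381 -> fresh
Step 6: SEND seq=1000 -> fresh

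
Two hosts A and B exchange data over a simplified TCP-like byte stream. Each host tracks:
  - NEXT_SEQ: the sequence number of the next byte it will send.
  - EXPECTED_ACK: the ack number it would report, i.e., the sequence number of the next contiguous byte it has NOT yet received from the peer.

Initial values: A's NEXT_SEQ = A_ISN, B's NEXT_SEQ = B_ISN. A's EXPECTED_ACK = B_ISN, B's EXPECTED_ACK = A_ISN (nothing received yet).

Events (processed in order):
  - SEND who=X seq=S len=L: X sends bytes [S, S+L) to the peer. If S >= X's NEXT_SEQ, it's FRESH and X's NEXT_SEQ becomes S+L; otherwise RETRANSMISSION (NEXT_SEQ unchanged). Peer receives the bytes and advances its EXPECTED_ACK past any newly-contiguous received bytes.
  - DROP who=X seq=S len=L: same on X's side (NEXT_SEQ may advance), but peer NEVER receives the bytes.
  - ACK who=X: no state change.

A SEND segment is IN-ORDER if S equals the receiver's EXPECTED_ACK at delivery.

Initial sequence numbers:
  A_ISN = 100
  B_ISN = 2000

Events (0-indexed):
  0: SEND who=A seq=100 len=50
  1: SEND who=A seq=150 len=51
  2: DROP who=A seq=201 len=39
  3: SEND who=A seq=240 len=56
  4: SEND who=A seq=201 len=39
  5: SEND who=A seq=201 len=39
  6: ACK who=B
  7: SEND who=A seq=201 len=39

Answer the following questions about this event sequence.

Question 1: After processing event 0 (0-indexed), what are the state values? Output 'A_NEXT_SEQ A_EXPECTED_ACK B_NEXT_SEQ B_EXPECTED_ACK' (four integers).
After event 0: A_seq=150 A_ack=2000 B_seq=2000 B_ack=150

150 2000 2000 150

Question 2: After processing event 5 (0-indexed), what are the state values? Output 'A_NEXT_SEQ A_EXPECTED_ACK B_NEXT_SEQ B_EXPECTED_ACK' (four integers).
After event 0: A_seq=150 A_ack=2000 B_seq=2000 B_ack=150
After event 1: A_seq=201 A_ack=2000 B_seq=2000 B_ack=201
After event 2: A_seq=240 A_ack=2000 B_seq=2000 B_ack=201
After event 3: A_seq=296 A_ack=2000 B_seq=2000 B_ack=201
After event 4: A_seq=296 A_ack=2000 B_seq=2000 B_ack=296
After event 5: A_seq=296 A_ack=2000 B_seq=2000 B_ack=296

296 2000 2000 296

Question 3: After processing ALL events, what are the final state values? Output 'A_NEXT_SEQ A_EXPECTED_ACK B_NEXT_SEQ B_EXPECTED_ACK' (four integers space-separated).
After event 0: A_seq=150 A_ack=2000 B_seq=2000 B_ack=150
After event 1: A_seq=201 A_ack=2000 B_seq=2000 B_ack=201
After event 2: A_seq=240 A_ack=2000 B_seq=2000 B_ack=201
After event 3: A_seq=296 A_ack=2000 B_seq=2000 B_ack=201
After event 4: A_seq=296 A_ack=2000 B_seq=2000 B_ack=296
After event 5: A_seq=296 A_ack=2000 B_seq=2000 B_ack=296
After event 6: A_seq=296 A_ack=2000 B_seq=2000 B_ack=296
After event 7: A_seq=296 A_ack=2000 B_seq=2000 B_ack=296

Answer: 296 2000 2000 296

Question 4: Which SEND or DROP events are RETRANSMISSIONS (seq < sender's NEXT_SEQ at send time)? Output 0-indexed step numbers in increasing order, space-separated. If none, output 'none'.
Step 0: SEND seq=100 -> fresh
Step 1: SEND seq=150 -> fresh
Step 2: DROP seq=201 -> fresh
Step 3: SEND seq=240 -> fresh
Step 4: SEND seq=201 -> retransmit
Step 5: SEND seq=201 -> retransmit
Step 7: SEND seq=201 -> retransmit

Answer: 4 5 7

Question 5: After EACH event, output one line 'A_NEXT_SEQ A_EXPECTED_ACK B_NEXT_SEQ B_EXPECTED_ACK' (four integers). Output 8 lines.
150 2000 2000 150
201 2000 2000 201
240 2000 2000 201
296 2000 2000 201
296 2000 2000 296
296 2000 2000 296
296 2000 2000 296
296 2000 2000 296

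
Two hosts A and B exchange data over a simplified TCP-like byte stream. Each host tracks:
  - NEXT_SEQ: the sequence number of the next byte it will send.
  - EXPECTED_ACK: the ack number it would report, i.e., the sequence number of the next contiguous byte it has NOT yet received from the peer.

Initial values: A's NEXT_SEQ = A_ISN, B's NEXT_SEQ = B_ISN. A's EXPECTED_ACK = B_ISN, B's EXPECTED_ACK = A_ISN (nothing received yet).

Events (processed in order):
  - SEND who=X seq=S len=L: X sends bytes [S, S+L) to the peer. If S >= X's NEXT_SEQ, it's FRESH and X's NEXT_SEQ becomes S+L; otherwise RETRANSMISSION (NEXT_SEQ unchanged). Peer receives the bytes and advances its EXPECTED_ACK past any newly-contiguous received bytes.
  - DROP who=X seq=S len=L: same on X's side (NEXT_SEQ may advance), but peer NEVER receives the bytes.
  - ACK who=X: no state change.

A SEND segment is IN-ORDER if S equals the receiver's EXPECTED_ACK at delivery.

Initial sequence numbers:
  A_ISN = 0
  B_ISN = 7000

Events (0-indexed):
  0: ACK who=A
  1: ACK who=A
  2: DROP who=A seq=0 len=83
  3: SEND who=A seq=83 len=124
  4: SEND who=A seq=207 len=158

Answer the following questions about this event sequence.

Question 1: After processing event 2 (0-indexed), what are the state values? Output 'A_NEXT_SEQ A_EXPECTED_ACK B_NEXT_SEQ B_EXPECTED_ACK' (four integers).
After event 0: A_seq=0 A_ack=7000 B_seq=7000 B_ack=0
After event 1: A_seq=0 A_ack=7000 B_seq=7000 B_ack=0
After event 2: A_seq=83 A_ack=7000 B_seq=7000 B_ack=0

83 7000 7000 0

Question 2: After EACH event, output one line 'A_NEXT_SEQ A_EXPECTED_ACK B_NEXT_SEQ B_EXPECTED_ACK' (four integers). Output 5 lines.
0 7000 7000 0
0 7000 7000 0
83 7000 7000 0
207 7000 7000 0
365 7000 7000 0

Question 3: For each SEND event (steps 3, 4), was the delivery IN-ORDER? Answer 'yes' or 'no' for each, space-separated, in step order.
Step 3: SEND seq=83 -> out-of-order
Step 4: SEND seq=207 -> out-of-order

Answer: no no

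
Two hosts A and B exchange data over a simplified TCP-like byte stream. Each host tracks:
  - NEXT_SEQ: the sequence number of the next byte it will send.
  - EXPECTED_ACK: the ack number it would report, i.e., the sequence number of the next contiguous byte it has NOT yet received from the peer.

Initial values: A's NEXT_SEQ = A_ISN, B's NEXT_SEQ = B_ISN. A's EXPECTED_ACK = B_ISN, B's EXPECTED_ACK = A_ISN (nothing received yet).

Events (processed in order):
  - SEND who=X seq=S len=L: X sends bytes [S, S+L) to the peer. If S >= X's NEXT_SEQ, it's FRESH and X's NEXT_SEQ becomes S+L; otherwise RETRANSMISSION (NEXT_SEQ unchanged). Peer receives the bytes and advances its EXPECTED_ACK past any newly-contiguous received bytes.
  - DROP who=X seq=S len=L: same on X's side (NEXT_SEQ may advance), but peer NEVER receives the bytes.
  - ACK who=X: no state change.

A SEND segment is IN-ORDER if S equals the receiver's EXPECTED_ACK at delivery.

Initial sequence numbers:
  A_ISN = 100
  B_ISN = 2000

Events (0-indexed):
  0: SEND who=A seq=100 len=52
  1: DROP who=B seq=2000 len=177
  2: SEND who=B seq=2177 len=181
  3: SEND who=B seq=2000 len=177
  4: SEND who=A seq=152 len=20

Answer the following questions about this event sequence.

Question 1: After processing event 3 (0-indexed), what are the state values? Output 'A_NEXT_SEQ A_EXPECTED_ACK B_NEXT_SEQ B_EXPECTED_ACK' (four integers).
After event 0: A_seq=152 A_ack=2000 B_seq=2000 B_ack=152
After event 1: A_seq=152 A_ack=2000 B_seq=2177 B_ack=152
After event 2: A_seq=152 A_ack=2000 B_seq=2358 B_ack=152
After event 3: A_seq=152 A_ack=2358 B_seq=2358 B_ack=152

152 2358 2358 152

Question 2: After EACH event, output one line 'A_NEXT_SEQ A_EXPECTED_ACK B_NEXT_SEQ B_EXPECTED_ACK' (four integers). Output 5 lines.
152 2000 2000 152
152 2000 2177 152
152 2000 2358 152
152 2358 2358 152
172 2358 2358 172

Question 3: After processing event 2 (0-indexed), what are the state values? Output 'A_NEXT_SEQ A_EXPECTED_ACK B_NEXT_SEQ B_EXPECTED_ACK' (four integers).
After event 0: A_seq=152 A_ack=2000 B_seq=2000 B_ack=152
After event 1: A_seq=152 A_ack=2000 B_seq=2177 B_ack=152
After event 2: A_seq=152 A_ack=2000 B_seq=2358 B_ack=152

152 2000 2358 152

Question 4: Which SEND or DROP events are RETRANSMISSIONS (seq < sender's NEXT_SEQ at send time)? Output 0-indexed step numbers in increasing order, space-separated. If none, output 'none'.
Step 0: SEND seq=100 -> fresh
Step 1: DROP seq=2000 -> fresh
Step 2: SEND seq=2177 -> fresh
Step 3: SEND seq=2000 -> retransmit
Step 4: SEND seq=152 -> fresh

Answer: 3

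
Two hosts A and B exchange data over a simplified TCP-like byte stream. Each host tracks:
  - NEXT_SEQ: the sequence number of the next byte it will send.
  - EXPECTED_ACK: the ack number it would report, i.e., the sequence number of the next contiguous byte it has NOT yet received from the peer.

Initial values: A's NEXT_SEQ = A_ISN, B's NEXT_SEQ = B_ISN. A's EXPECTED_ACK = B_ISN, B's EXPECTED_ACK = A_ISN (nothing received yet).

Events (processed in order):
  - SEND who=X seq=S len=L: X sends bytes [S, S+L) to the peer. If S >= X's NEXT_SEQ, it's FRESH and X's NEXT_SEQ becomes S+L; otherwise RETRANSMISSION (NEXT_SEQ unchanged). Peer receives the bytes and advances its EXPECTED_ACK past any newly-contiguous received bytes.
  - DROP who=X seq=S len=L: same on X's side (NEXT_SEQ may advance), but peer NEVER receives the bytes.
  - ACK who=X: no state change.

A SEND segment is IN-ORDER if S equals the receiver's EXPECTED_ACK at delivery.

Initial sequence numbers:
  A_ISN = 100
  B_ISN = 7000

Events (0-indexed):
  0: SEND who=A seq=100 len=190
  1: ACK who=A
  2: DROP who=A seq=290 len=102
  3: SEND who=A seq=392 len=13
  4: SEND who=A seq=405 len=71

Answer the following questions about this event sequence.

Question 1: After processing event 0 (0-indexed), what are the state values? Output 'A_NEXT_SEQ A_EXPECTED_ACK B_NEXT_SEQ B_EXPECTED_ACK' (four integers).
After event 0: A_seq=290 A_ack=7000 B_seq=7000 B_ack=290

290 7000 7000 290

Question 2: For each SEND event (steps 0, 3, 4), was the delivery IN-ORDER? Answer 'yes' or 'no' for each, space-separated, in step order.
Answer: yes no no

Derivation:
Step 0: SEND seq=100 -> in-order
Step 3: SEND seq=392 -> out-of-order
Step 4: SEND seq=405 -> out-of-order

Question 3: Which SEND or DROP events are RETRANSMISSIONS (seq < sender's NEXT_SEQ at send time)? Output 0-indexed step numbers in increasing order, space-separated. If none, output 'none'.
Step 0: SEND seq=100 -> fresh
Step 2: DROP seq=290 -> fresh
Step 3: SEND seq=392 -> fresh
Step 4: SEND seq=405 -> fresh

Answer: none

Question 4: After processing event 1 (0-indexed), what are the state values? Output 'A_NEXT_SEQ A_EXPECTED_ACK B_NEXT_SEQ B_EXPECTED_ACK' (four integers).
After event 0: A_seq=290 A_ack=7000 B_seq=7000 B_ack=290
After event 1: A_seq=290 A_ack=7000 B_seq=7000 B_ack=290

290 7000 7000 290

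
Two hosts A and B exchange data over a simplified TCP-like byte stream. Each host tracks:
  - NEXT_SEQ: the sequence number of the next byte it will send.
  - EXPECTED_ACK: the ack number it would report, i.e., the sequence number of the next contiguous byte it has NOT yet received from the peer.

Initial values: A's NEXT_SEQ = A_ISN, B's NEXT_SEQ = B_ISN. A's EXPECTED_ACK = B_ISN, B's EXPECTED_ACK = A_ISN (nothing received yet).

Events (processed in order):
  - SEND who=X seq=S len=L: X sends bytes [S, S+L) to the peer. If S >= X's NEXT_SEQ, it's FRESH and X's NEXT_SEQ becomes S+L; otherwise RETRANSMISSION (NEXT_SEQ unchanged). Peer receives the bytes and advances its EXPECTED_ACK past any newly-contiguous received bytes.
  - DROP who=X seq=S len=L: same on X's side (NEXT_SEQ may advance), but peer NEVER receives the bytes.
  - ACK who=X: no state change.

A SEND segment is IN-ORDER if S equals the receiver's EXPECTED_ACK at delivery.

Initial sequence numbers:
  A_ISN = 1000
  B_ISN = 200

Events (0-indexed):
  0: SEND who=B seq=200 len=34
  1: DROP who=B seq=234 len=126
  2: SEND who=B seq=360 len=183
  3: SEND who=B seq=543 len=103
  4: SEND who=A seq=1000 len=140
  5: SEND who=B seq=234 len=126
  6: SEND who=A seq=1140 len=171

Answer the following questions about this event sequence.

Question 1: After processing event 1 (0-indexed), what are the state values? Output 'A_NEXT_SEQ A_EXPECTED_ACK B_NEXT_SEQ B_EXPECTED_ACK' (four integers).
After event 0: A_seq=1000 A_ack=234 B_seq=234 B_ack=1000
After event 1: A_seq=1000 A_ack=234 B_seq=360 B_ack=1000

1000 234 360 1000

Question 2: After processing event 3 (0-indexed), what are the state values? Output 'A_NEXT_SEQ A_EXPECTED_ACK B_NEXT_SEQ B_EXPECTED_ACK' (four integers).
After event 0: A_seq=1000 A_ack=234 B_seq=234 B_ack=1000
After event 1: A_seq=1000 A_ack=234 B_seq=360 B_ack=1000
After event 2: A_seq=1000 A_ack=234 B_seq=543 B_ack=1000
After event 3: A_seq=1000 A_ack=234 B_seq=646 B_ack=1000

1000 234 646 1000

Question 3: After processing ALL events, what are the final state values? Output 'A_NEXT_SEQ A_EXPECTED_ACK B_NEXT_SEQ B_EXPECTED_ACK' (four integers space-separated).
After event 0: A_seq=1000 A_ack=234 B_seq=234 B_ack=1000
After event 1: A_seq=1000 A_ack=234 B_seq=360 B_ack=1000
After event 2: A_seq=1000 A_ack=234 B_seq=543 B_ack=1000
After event 3: A_seq=1000 A_ack=234 B_seq=646 B_ack=1000
After event 4: A_seq=1140 A_ack=234 B_seq=646 B_ack=1140
After event 5: A_seq=1140 A_ack=646 B_seq=646 B_ack=1140
After event 6: A_seq=1311 A_ack=646 B_seq=646 B_ack=1311

Answer: 1311 646 646 1311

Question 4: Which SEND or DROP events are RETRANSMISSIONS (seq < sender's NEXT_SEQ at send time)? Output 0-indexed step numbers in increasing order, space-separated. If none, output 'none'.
Answer: 5

Derivation:
Step 0: SEND seq=200 -> fresh
Step 1: DROP seq=234 -> fresh
Step 2: SEND seq=360 -> fresh
Step 3: SEND seq=543 -> fresh
Step 4: SEND seq=1000 -> fresh
Step 5: SEND seq=234 -> retransmit
Step 6: SEND seq=1140 -> fresh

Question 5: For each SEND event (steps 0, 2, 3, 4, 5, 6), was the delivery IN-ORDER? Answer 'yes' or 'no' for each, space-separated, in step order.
Step 0: SEND seq=200 -> in-order
Step 2: SEND seq=360 -> out-of-order
Step 3: SEND seq=543 -> out-of-order
Step 4: SEND seq=1000 -> in-order
Step 5: SEND seq=234 -> in-order
Step 6: SEND seq=1140 -> in-order

Answer: yes no no yes yes yes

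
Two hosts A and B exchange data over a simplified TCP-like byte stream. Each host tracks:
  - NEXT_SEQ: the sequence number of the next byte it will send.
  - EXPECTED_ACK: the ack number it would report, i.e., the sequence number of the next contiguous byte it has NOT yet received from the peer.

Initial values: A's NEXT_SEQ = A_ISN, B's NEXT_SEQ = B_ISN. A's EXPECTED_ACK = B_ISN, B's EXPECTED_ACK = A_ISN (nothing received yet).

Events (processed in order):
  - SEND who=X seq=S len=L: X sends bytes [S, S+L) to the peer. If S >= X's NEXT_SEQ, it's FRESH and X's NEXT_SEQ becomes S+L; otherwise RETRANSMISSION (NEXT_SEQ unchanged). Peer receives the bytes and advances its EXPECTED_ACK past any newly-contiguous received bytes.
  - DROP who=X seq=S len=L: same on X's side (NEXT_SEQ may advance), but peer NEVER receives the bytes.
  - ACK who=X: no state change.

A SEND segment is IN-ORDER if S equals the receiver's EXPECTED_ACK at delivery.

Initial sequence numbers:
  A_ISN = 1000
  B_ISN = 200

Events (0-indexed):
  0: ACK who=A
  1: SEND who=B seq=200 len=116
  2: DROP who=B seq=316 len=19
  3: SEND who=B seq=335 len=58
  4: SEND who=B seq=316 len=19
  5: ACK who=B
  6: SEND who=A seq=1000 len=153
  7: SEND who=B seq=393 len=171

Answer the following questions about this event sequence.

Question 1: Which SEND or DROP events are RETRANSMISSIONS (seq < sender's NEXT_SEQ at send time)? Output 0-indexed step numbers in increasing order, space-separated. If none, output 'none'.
Step 1: SEND seq=200 -> fresh
Step 2: DROP seq=316 -> fresh
Step 3: SEND seq=335 -> fresh
Step 4: SEND seq=316 -> retransmit
Step 6: SEND seq=1000 -> fresh
Step 7: SEND seq=393 -> fresh

Answer: 4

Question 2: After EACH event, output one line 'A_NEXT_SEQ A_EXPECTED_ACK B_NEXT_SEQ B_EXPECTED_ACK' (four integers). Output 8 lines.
1000 200 200 1000
1000 316 316 1000
1000 316 335 1000
1000 316 393 1000
1000 393 393 1000
1000 393 393 1000
1153 393 393 1153
1153 564 564 1153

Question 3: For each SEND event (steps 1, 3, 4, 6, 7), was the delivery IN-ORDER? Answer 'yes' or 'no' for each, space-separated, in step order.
Step 1: SEND seq=200 -> in-order
Step 3: SEND seq=335 -> out-of-order
Step 4: SEND seq=316 -> in-order
Step 6: SEND seq=1000 -> in-order
Step 7: SEND seq=393 -> in-order

Answer: yes no yes yes yes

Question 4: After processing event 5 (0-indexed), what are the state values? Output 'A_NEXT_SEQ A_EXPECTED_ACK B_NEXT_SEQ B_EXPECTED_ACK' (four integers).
After event 0: A_seq=1000 A_ack=200 B_seq=200 B_ack=1000
After event 1: A_seq=1000 A_ack=316 B_seq=316 B_ack=1000
After event 2: A_seq=1000 A_ack=316 B_seq=335 B_ack=1000
After event 3: A_seq=1000 A_ack=316 B_seq=393 B_ack=1000
After event 4: A_seq=1000 A_ack=393 B_seq=393 B_ack=1000
After event 5: A_seq=1000 A_ack=393 B_seq=393 B_ack=1000

1000 393 393 1000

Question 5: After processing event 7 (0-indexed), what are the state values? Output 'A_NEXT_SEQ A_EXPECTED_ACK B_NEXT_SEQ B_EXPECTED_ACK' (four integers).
After event 0: A_seq=1000 A_ack=200 B_seq=200 B_ack=1000
After event 1: A_seq=1000 A_ack=316 B_seq=316 B_ack=1000
After event 2: A_seq=1000 A_ack=316 B_seq=335 B_ack=1000
After event 3: A_seq=1000 A_ack=316 B_seq=393 B_ack=1000
After event 4: A_seq=1000 A_ack=393 B_seq=393 B_ack=1000
After event 5: A_seq=1000 A_ack=393 B_seq=393 B_ack=1000
After event 6: A_seq=1153 A_ack=393 B_seq=393 B_ack=1153
After event 7: A_seq=1153 A_ack=564 B_seq=564 B_ack=1153

1153 564 564 1153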